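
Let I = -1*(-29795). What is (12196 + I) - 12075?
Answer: 29916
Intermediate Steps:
I = 29795
(12196 + I) - 12075 = (12196 + 29795) - 12075 = 41991 - 12075 = 29916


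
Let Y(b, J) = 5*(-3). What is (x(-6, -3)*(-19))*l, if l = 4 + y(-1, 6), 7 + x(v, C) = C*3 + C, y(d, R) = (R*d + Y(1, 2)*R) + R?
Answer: -31046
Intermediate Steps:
Y(b, J) = -15
y(d, R) = -14*R + R*d (y(d, R) = (R*d - 15*R) + R = (-15*R + R*d) + R = -14*R + R*d)
x(v, C) = -7 + 4*C (x(v, C) = -7 + (C*3 + C) = -7 + (3*C + C) = -7 + 4*C)
l = -86 (l = 4 + 6*(-14 - 1) = 4 + 6*(-15) = 4 - 90 = -86)
(x(-6, -3)*(-19))*l = ((-7 + 4*(-3))*(-19))*(-86) = ((-7 - 12)*(-19))*(-86) = -19*(-19)*(-86) = 361*(-86) = -31046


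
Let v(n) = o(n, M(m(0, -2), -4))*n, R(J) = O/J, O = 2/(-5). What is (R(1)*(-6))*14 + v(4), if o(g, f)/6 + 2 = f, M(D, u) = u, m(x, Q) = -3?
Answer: -552/5 ≈ -110.40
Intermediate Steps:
O = -2/5 (O = 2*(-1/5) = -2/5 ≈ -0.40000)
R(J) = -2/(5*J)
o(g, f) = -12 + 6*f
v(n) = -36*n (v(n) = (-12 + 6*(-4))*n = (-12 - 24)*n = -36*n)
(R(1)*(-6))*14 + v(4) = (-2/5/1*(-6))*14 - 36*4 = (-2/5*1*(-6))*14 - 144 = -2/5*(-6)*14 - 144 = (12/5)*14 - 144 = 168/5 - 144 = -552/5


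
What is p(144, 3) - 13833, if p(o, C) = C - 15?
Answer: -13845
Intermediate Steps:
p(o, C) = -15 + C
p(144, 3) - 13833 = (-15 + 3) - 13833 = -12 - 13833 = -13845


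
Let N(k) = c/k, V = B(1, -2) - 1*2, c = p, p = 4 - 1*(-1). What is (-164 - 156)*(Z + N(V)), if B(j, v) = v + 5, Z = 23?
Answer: -8960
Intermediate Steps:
B(j, v) = 5 + v
p = 5 (p = 4 + 1 = 5)
c = 5
V = 1 (V = (5 - 2) - 1*2 = 3 - 2 = 1)
N(k) = 5/k
(-164 - 156)*(Z + N(V)) = (-164 - 156)*(23 + 5/1) = -320*(23 + 5*1) = -320*(23 + 5) = -320*28 = -8960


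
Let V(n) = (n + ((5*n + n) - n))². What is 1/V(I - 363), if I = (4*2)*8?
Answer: 1/3218436 ≈ 3.1071e-7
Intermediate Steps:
I = 64 (I = 8*8 = 64)
V(n) = 36*n² (V(n) = (n + (6*n - n))² = (n + 5*n)² = (6*n)² = 36*n²)
1/V(I - 363) = 1/(36*(64 - 363)²) = 1/(36*(-299)²) = 1/(36*89401) = 1/3218436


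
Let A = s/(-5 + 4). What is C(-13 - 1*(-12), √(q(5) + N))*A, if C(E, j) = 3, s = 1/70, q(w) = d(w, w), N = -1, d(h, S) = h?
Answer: -3/70 ≈ -0.042857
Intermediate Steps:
q(w) = w
s = 1/70 ≈ 0.014286
A = -1/70 (A = (1/70)/(-5 + 4) = (1/70)/(-1) = -1*1/70 = -1/70 ≈ -0.014286)
C(-13 - 1*(-12), √(q(5) + N))*A = 3*(-1/70) = -3/70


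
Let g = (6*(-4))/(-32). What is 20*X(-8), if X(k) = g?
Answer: 15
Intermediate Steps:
g = 3/4 (g = -24*(-1/32) = 3/4 ≈ 0.75000)
X(k) = 3/4
20*X(-8) = 20*(3/4) = 15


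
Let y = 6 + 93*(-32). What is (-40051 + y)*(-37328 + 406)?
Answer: 1588421362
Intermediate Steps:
y = -2970 (y = 6 - 2976 = -2970)
(-40051 + y)*(-37328 + 406) = (-40051 - 2970)*(-37328 + 406) = -43021*(-36922) = 1588421362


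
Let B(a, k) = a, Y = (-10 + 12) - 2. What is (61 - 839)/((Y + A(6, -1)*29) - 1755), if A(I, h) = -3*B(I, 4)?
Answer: 778/2277 ≈ 0.34168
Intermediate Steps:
Y = 0 (Y = 2 - 2 = 0)
A(I, h) = -3*I
(61 - 839)/((Y + A(6, -1)*29) - 1755) = (61 - 839)/((0 - 3*6*29) - 1755) = -778/((0 - 18*29) - 1755) = -778/((0 - 522) - 1755) = -778/(-522 - 1755) = -778/(-2277) = -778*(-1/2277) = 778/2277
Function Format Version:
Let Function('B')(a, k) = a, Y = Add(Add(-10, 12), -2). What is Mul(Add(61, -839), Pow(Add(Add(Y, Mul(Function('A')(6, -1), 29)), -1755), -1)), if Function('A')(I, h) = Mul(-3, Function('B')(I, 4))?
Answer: Rational(778, 2277) ≈ 0.34168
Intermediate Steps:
Y = 0 (Y = Add(2, -2) = 0)
Function('A')(I, h) = Mul(-3, I)
Mul(Add(61, -839), Pow(Add(Add(Y, Mul(Function('A')(6, -1), 29)), -1755), -1)) = Mul(Add(61, -839), Pow(Add(Add(0, Mul(Mul(-3, 6), 29)), -1755), -1)) = Mul(-778, Pow(Add(Add(0, Mul(-18, 29)), -1755), -1)) = Mul(-778, Pow(Add(Add(0, -522), -1755), -1)) = Mul(-778, Pow(Add(-522, -1755), -1)) = Mul(-778, Pow(-2277, -1)) = Mul(-778, Rational(-1, 2277)) = Rational(778, 2277)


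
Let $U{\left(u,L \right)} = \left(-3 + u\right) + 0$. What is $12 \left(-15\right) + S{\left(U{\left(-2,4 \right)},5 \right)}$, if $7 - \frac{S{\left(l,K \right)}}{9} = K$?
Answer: $-162$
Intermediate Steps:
$U{\left(u,L \right)} = -3 + u$
$S{\left(l,K \right)} = 63 - 9 K$
$12 \left(-15\right) + S{\left(U{\left(-2,4 \right)},5 \right)} = 12 \left(-15\right) + \left(63 - 45\right) = -180 + \left(63 - 45\right) = -180 + 18 = -162$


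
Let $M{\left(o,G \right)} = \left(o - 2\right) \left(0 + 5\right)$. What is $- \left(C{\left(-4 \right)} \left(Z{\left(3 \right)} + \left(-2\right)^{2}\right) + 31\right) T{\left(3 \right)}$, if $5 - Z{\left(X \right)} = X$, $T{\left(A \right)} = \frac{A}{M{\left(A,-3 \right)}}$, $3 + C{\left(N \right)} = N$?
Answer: $\frac{33}{5} \approx 6.6$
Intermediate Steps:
$C{\left(N \right)} = -3 + N$
$M{\left(o,G \right)} = -10 + 5 o$ ($M{\left(o,G \right)} = \left(-2 + o\right) 5 = -10 + 5 o$)
$T{\left(A \right)} = \frac{A}{-10 + 5 A}$
$Z{\left(X \right)} = 5 - X$
$- \left(C{\left(-4 \right)} \left(Z{\left(3 \right)} + \left(-2\right)^{2}\right) + 31\right) T{\left(3 \right)} = - \left(\left(-3 - 4\right) \left(\left(5 - 3\right) + \left(-2\right)^{2}\right) + 31\right) \frac{1}{5} \cdot 3 \frac{1}{-2 + 3} = - \left(- 7 \left(\left(5 - 3\right) + 4\right) + 31\right) \frac{1}{5} \cdot 3 \cdot 1^{-1} = - \left(- 7 \left(2 + 4\right) + 31\right) \frac{1}{5} \cdot 3 \cdot 1 = - \frac{\left(\left(-7\right) 6 + 31\right) 3}{5} = - \frac{\left(-42 + 31\right) 3}{5} = - \frac{\left(-11\right) 3}{5} = \left(-1\right) \left(- \frac{33}{5}\right) = \frac{33}{5}$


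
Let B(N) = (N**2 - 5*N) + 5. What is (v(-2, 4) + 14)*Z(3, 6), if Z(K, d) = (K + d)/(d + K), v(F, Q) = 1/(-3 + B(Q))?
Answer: 27/2 ≈ 13.500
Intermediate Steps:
B(N) = 5 + N**2 - 5*N
v(F, Q) = 1/(2 + Q**2 - 5*Q) (v(F, Q) = 1/(-3 + (5 + Q**2 - 5*Q)) = 1/(2 + Q**2 - 5*Q))
Z(K, d) = 1 (Z(K, d) = (K + d)/(K + d) = 1)
(v(-2, 4) + 14)*Z(3, 6) = (1/(2 + 4**2 - 5*4) + 14)*1 = (1/(2 + 16 - 20) + 14)*1 = (1/(-2) + 14)*1 = (-1/2 + 14)*1 = (27/2)*1 = 27/2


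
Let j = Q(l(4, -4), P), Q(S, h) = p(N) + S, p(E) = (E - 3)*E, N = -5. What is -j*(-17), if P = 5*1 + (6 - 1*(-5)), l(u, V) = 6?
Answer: 782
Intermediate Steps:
p(E) = E*(-3 + E) (p(E) = (-3 + E)*E = E*(-3 + E))
P = 16 (P = 5 + (6 + 5) = 5 + 11 = 16)
Q(S, h) = 40 + S (Q(S, h) = -5*(-3 - 5) + S = -5*(-8) + S = 40 + S)
j = 46 (j = 40 + 6 = 46)
-j*(-17) = -1*46*(-17) = -46*(-17) = 782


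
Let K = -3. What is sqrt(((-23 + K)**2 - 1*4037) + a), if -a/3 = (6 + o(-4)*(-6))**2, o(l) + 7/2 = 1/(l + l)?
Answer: I*sqrt(90739)/4 ≈ 75.307*I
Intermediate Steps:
o(l) = -7/2 + 1/(2*l) (o(l) = -7/2 + 1/(l + l) = -7/2 + 1/(2*l))
a = -36963/16 (a = -3*(6 + ((1/2)*(1 - 7*(-4))/(-4))*(-6))**2 = -3*(6 + ((1/2)*(-1/4)*(1 + 28))*(-6))**2 = -3*(6 + ((1/2)*(-1/4)*29)*(-6))**2 = -3*(6 - 29/8*(-6))**2 = -3*(6 + 87/4)**2 = -3*(111/4)**2 = -3*12321/16 = -36963/16 ≈ -2310.2)
sqrt(((-23 + K)**2 - 1*4037) + a) = sqrt(((-23 - 3)**2 - 1*4037) - 36963/16) = sqrt(((-26)**2 - 4037) - 36963/16) = sqrt((676 - 4037) - 36963/16) = sqrt(-3361 - 36963/16) = sqrt(-90739/16) = I*sqrt(90739)/4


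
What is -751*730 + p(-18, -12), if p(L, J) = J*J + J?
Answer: -548098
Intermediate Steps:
p(L, J) = J + J**2 (p(L, J) = J**2 + J = J + J**2)
-751*730 + p(-18, -12) = -751*730 - 12*(1 - 12) = -548230 - 12*(-11) = -548230 + 132 = -548098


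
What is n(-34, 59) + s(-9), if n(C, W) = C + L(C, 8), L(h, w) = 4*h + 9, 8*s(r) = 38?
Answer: -625/4 ≈ -156.25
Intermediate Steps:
s(r) = 19/4 (s(r) = (1/8)*38 = 19/4)
L(h, w) = 9 + 4*h
n(C, W) = 9 + 5*C (n(C, W) = C + (9 + 4*C) = 9 + 5*C)
n(-34, 59) + s(-9) = (9 + 5*(-34)) + 19/4 = (9 - 170) + 19/4 = -161 + 19/4 = -625/4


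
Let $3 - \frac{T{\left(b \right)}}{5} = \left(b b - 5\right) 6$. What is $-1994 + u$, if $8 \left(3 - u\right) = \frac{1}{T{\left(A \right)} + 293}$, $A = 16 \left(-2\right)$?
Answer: $- \frac{482013135}{242096} \approx -1991.0$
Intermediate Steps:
$A = -32$
$T{\left(b \right)} = 165 - 30 b^{2}$ ($T{\left(b \right)} = 15 - 5 \left(b b - 5\right) 6 = 15 - 5 \left(b^{2} - 5\right) 6 = 15 - 5 \left(-5 + b^{2}\right) 6 = 15 - 5 \left(-30 + 6 b^{2}\right) = 15 - \left(-150 + 30 b^{2}\right) = 165 - 30 b^{2}$)
$u = \frac{726289}{242096}$ ($u = 3 - \frac{1}{8 \left(\left(165 - 30 \left(-32\right)^{2}\right) + 293\right)} = 3 - \frac{1}{8 \left(\left(165 - 30720\right) + 293\right)} = 3 - \frac{1}{8 \left(-30555 + 293\right)} = 3 - \frac{1}{8 \left(-30262\right)} = 3 - - \frac{1}{242096} = 3 + \frac{1}{242096} = \frac{726289}{242096} \approx 3.0$)
$-1994 + u = -1994 + \frac{726289}{242096} = - \frac{482013135}{242096}$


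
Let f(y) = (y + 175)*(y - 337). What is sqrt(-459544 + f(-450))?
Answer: I*sqrt(243119) ≈ 493.07*I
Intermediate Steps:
f(y) = (-337 + y)*(175 + y) (f(y) = (175 + y)*(-337 + y) = (-337 + y)*(175 + y))
sqrt(-459544 + f(-450)) = sqrt(-459544 + (-58975 + (-450)**2 - 162*(-450))) = sqrt(-459544 + (-58975 + 202500 + 72900)) = sqrt(-459544 + 216425) = sqrt(-243119) = I*sqrt(243119)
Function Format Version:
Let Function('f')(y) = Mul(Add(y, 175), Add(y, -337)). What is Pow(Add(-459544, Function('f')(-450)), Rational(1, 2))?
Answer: Mul(I, Pow(243119, Rational(1, 2))) ≈ Mul(493.07, I)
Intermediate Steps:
Function('f')(y) = Mul(Add(-337, y), Add(175, y)) (Function('f')(y) = Mul(Add(175, y), Add(-337, y)) = Mul(Add(-337, y), Add(175, y)))
Pow(Add(-459544, Function('f')(-450)), Rational(1, 2)) = Pow(Add(-459544, Add(-58975, Pow(-450, 2), Mul(-162, -450))), Rational(1, 2)) = Pow(Add(-459544, Add(-58975, 202500, 72900)), Rational(1, 2)) = Pow(Add(-459544, 216425), Rational(1, 2)) = Pow(-243119, Rational(1, 2)) = Mul(I, Pow(243119, Rational(1, 2)))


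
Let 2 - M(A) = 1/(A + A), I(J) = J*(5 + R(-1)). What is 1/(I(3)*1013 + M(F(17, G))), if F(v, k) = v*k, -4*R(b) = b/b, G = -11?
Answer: 748/10799065 ≈ 6.9265e-5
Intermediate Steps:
R(b) = -¼ (R(b) = -b/(4*b) = -¼*1 = -¼)
F(v, k) = k*v
I(J) = 19*J/4 (I(J) = J*(5 - ¼) = J*(19/4) = 19*J/4)
M(A) = 2 - 1/(2*A) (M(A) = 2 - 1/(A + A) = 2 - 1/(2*A))
1/(I(3)*1013 + M(F(17, G))) = 1/(((19/4)*3)*1013 + (2 - 1/(2*((-11*17))))) = 1/((57/4)*1013 + (2 - ½/(-187))) = 1/(57741/4 + (2 - ½*(-1/187))) = 1/(57741/4 + (2 + 1/374)) = 1/(57741/4 + 749/374) = 1/(10799065/748) = 748/10799065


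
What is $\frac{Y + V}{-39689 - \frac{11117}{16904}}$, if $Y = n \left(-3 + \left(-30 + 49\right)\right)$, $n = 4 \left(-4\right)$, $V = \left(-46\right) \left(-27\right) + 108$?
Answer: $- \frac{18492976}{670913973} \approx -0.027564$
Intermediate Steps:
$V = 1350$ ($V = 1242 + 108 = 1350$)
$n = -16$
$Y = -256$ ($Y = - 16 \left(-3 + \left(-30 + 49\right)\right) = - 16 \left(-3 + 19\right) = \left(-16\right) 16 = -256$)
$\frac{Y + V}{-39689 - \frac{11117}{16904}} = \frac{-256 + 1350}{-39689 - \frac{11117}{16904}} = \frac{1094}{-39689 - \frac{11117}{16904}} = \frac{1094}{- \frac{670913973}{16904}} = 1094 \left(- \frac{16904}{670913973}\right) = - \frac{18492976}{670913973}$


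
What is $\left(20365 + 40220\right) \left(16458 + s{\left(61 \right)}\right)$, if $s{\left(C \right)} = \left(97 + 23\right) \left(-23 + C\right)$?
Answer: $1273375530$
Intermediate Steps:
$s{\left(C \right)} = -2760 + 120 C$ ($s{\left(C \right)} = 120 \left(-23 + C\right) = -2760 + 120 C$)
$\left(20365 + 40220\right) \left(16458 + s{\left(61 \right)}\right) = \left(20365 + 40220\right) \left(16458 + \left(-2760 + 120 \cdot 61\right)\right) = 60585 \left(16458 + \left(-2760 + 7320\right)\right) = 60585 \left(16458 + 4560\right) = 60585 \cdot 21018 = 1273375530$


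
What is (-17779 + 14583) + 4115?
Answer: 919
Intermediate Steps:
(-17779 + 14583) + 4115 = -3196 + 4115 = 919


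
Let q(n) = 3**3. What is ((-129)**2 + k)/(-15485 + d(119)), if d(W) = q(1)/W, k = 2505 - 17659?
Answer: -176953/1842688 ≈ -0.096030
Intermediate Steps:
q(n) = 27
k = -15154
d(W) = 27/W
((-129)**2 + k)/(-15485 + d(119)) = ((-129)**2 - 15154)/(-15485 + 27/119) = (16641 - 15154)/(-15485 + 27*(1/119)) = 1487/(-15485 + 27/119) = 1487/(-1842688/119) = 1487*(-119/1842688) = -176953/1842688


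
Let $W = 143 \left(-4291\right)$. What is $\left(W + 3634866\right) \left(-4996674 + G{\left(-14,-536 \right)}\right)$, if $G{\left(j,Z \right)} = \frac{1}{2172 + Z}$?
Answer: $- \frac{24697409884264739}{1636} \approx -1.5096 \cdot 10^{13}$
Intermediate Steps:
$W = -613613$
$\left(W + 3634866\right) \left(-4996674 + G{\left(-14,-536 \right)}\right) = \left(-613613 + 3634866\right) \left(-4996674 + \frac{1}{2172 - 536}\right) = 3021253 \left(-4996674 + \frac{1}{1636}\right) = 3021253 \left(- \frac{8174558663}{1636}\right) = - \frac{24697409884264739}{1636}$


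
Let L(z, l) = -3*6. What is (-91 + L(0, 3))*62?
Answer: -6758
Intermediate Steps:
L(z, l) = -18
(-91 + L(0, 3))*62 = (-91 - 18)*62 = -109*62 = -6758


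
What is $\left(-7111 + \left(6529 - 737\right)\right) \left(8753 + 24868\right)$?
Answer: $-44346099$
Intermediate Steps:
$\left(-7111 + \left(6529 - 737\right)\right) \left(8753 + 24868\right) = \left(-7111 + \left(6529 - 737\right)\right) 33621 = \left(-7111 + 5792\right) 33621 = \left(-1319\right) 33621 = -44346099$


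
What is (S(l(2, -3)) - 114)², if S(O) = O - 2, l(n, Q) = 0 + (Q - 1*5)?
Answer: 15376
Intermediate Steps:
l(n, Q) = -5 + Q (l(n, Q) = 0 + (Q - 5) = 0 + (-5 + Q) = -5 + Q)
S(O) = -2 + O
(S(l(2, -3)) - 114)² = ((-2 + (-5 - 3)) - 114)² = ((-2 - 8) - 114)² = (-10 - 114)² = (-124)² = 15376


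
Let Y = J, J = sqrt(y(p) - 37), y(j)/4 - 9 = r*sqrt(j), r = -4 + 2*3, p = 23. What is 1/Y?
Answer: 1/sqrt(-1 + 8*sqrt(23)) ≈ 0.16359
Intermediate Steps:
r = 2 (r = -4 + 6 = 2)
y(j) = 36 + 8*sqrt(j) (y(j) = 36 + 4*(2*sqrt(j)) = 36 + 8*sqrt(j))
J = sqrt(-1 + 8*sqrt(23)) (J = sqrt((36 + 8*sqrt(23)) - 37) = sqrt(-1 + 8*sqrt(23)) ≈ 6.1128)
Y = sqrt(-1 + 8*sqrt(23)) ≈ 6.1128
1/Y = 1/(sqrt(-1 + 8*sqrt(23))) = 1/sqrt(-1 + 8*sqrt(23))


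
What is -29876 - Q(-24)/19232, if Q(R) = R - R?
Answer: -29876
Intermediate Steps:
Q(R) = 0
-29876 - Q(-24)/19232 = -29876 - 0/19232 = -29876 - 1*0 = -29876 + 0 = -29876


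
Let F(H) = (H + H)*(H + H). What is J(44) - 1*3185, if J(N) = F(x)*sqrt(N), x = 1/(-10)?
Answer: -3185 + 2*sqrt(11)/25 ≈ -3184.7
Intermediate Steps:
x = -1/10 ≈ -0.10000
F(H) = 4*H**2 (F(H) = (2*H)*(2*H) = 4*H**2)
J(N) = sqrt(N)/25 (J(N) = (4*(-1/10)**2)*sqrt(N) = (4*(1/100))*sqrt(N) = sqrt(N)/25)
J(44) - 1*3185 = sqrt(44)/25 - 1*3185 = (2*sqrt(11))/25 - 3185 = 2*sqrt(11)/25 - 3185 = -3185 + 2*sqrt(11)/25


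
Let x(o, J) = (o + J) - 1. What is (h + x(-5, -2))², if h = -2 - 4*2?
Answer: 324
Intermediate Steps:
x(o, J) = -1 + J + o (x(o, J) = (J + o) - 1 = -1 + J + o)
h = -10 (h = -2 - 8 = -10)
(h + x(-5, -2))² = (-10 + (-1 - 2 - 5))² = (-10 - 8)² = (-18)² = 324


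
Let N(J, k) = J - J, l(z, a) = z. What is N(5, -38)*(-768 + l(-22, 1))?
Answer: 0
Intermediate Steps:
N(J, k) = 0
N(5, -38)*(-768 + l(-22, 1)) = 0*(-768 - 22) = 0*(-790) = 0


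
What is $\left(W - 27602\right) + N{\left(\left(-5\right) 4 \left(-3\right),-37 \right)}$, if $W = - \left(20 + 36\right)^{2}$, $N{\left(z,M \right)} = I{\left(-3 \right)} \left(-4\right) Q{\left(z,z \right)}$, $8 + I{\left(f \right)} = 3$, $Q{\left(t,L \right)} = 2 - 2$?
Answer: $-30738$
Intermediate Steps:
$Q{\left(t,L \right)} = 0$
$I{\left(f \right)} = -5$ ($I{\left(f \right)} = -8 + 3 = -5$)
$N{\left(z,M \right)} = 0$ ($N{\left(z,M \right)} = \left(-5\right) \left(-4\right) 0 = 20 \cdot 0 = 0$)
$W = -3136$ ($W = - 56^{2} = \left(-1\right) 3136 = -3136$)
$\left(W - 27602\right) + N{\left(\left(-5\right) 4 \left(-3\right),-37 \right)} = \left(-3136 - 27602\right) + 0 = -30738 + 0 = -30738$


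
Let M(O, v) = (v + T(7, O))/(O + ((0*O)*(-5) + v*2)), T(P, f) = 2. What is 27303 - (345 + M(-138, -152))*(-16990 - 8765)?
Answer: 115979739/13 ≈ 8.9215e+6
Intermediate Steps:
M(O, v) = (2 + v)/(O + 2*v) (M(O, v) = (v + 2)/(O + ((0*O)*(-5) + v*2)) = (2 + v)/(O + (0*(-5) + 2*v)) = (2 + v)/(O + (0 + 2*v)) = (2 + v)/(O + 2*v))
27303 - (345 + M(-138, -152))*(-16990 - 8765) = 27303 - (345 + (2 - 152)/(-138 + 2*(-152)))*(-16990 - 8765) = 27303 - (345 - 150/(-138 - 304))*(-25755) = 27303 - (345 - 150/(-442))*(-25755) = 27303 - (345 - 1/442*(-150))*(-25755) = 27303 - (345 + 75/221)*(-25755) = 27303 - 76320*(-25755)/221 = 27303 - 1*(-115624800/13) = 27303 + 115624800/13 = 115979739/13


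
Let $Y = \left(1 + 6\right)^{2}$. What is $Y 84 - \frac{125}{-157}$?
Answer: $\frac{646337}{157} \approx 4116.8$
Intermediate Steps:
$Y = 49$ ($Y = 7^{2} = 49$)
$Y 84 - \frac{125}{-157} = 49 \cdot 84 - \frac{125}{-157} = 4116 - - \frac{125}{157} = 4116 + \frac{125}{157} = \frac{646337}{157}$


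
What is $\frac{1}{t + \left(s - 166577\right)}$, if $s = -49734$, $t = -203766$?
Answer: $- \frac{1}{420077} \approx -2.3805 \cdot 10^{-6}$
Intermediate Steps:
$\frac{1}{t + \left(s - 166577\right)} = \frac{1}{-203766 - 216311} = \frac{1}{-420077} = - \frac{1}{420077}$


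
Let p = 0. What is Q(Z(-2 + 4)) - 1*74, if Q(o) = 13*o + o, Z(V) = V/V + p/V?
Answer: -60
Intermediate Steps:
Z(V) = 1 (Z(V) = V/V + 0/V = 1 + 0 = 1)
Q(o) = 14*o
Q(Z(-2 + 4)) - 1*74 = 14*1 - 1*74 = 14 - 74 = -60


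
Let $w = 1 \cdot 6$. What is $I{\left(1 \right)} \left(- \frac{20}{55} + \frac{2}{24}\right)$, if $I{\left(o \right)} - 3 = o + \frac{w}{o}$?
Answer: $- \frac{185}{66} \approx -2.803$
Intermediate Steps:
$w = 6$
$I{\left(o \right)} = 3 + o + \frac{6}{o}$ ($I{\left(o \right)} = 3 + \left(o + \frac{6}{o}\right) = 3 + o + \frac{6}{o}$)
$I{\left(1 \right)} \left(- \frac{20}{55} + \frac{2}{24}\right) = \left(3 + 1 + \frac{6}{1}\right) \left(- \frac{20}{55} + \frac{2}{24}\right) = \left(3 + 1 + 6 \cdot 1\right) \left(\left(-20\right) \frac{1}{55} + 2 \cdot \frac{1}{24}\right) = \left(3 + 1 + 6\right) \left(- \frac{4}{11} + \frac{1}{12}\right) = 10 \left(- \frac{37}{132}\right) = - \frac{185}{66}$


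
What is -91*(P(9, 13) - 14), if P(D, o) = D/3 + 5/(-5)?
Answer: 1092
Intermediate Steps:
P(D, o) = -1 + D/3 (P(D, o) = D*(⅓) + 5*(-⅕) = D/3 - 1 = -1 + D/3)
-91*(P(9, 13) - 14) = -91*((-1 + (⅓)*9) - 14) = -91*((-1 + 3) - 14) = -91*(2 - 14) = -91*(-12) = 1092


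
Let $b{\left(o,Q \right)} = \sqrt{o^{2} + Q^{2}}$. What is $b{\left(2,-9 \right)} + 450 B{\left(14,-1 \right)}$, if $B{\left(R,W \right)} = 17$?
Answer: $7650 + \sqrt{85} \approx 7659.2$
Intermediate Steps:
$b{\left(o,Q \right)} = \sqrt{Q^{2} + o^{2}}$
$b{\left(2,-9 \right)} + 450 B{\left(14,-1 \right)} = \sqrt{\left(-9\right)^{2} + 2^{2}} + 450 \cdot 17 = \sqrt{81 + 4} + 7650 = \sqrt{85} + 7650 = 7650 + \sqrt{85}$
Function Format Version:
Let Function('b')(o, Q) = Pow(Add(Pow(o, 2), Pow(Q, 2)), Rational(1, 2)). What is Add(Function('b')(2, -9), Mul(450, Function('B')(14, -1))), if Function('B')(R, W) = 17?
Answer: Add(7650, Pow(85, Rational(1, 2))) ≈ 7659.2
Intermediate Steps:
Function('b')(o, Q) = Pow(Add(Pow(Q, 2), Pow(o, 2)), Rational(1, 2))
Add(Function('b')(2, -9), Mul(450, Function('B')(14, -1))) = Add(Pow(Add(Pow(-9, 2), Pow(2, 2)), Rational(1, 2)), Mul(450, 17)) = Add(Pow(Add(81, 4), Rational(1, 2)), 7650) = Add(Pow(85, Rational(1, 2)), 7650) = Add(7650, Pow(85, Rational(1, 2)))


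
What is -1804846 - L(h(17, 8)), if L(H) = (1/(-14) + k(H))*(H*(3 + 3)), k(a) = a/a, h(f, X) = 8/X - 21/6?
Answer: -25267649/14 ≈ -1.8048e+6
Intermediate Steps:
h(f, X) = -7/2 + 8/X (h(f, X) = 8/X - 21*⅙ = 8/X - 7/2 = -7/2 + 8/X)
k(a) = 1
L(H) = 39*H/7 (L(H) = (1/(-14) + 1)*(H*(3 + 3)) = (-1/14 + 1)*(H*6) = 13*(6*H)/14 = 39*H/7)
-1804846 - L(h(17, 8)) = -1804846 - 39*(-7/2 + 8/8)/7 = -1804846 - 39*(-7/2 + 8*(⅛))/7 = -1804846 - 39*(-7/2 + 1)/7 = -1804846 - 39*(-5)/(7*2) = -1804846 - 1*(-195/14) = -1804846 + 195/14 = -25267649/14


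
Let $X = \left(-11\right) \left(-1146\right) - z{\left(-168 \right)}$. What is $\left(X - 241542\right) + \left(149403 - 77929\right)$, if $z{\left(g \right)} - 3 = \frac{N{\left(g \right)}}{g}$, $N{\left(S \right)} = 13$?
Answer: $- \frac{26454107}{168} \approx -1.5747 \cdot 10^{5}$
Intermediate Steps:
$z{\left(g \right)} = 3 + \frac{13}{g}$
$X = \frac{2117317}{168}$ ($X = \left(-11\right) \left(-1146\right) - \left(3 + \frac{13}{-168}\right) = 12606 - \left(3 + 13 \left(- \frac{1}{168}\right)\right) = 12606 - \left(3 - \frac{13}{168}\right) = 12606 - \frac{491}{168} = \frac{2117317}{168} \approx 12603.0$)
$\left(X - 241542\right) + \left(149403 - 77929\right) = \left(\frac{2117317}{168} - 241542\right) + \left(149403 - 77929\right) = - \frac{38461739}{168} + 71474 = - \frac{26454107}{168}$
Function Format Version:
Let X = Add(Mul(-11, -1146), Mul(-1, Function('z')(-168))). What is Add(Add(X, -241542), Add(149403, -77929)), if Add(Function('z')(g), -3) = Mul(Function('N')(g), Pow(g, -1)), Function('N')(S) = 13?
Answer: Rational(-26454107, 168) ≈ -1.5747e+5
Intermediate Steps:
Function('z')(g) = Add(3, Mul(13, Pow(g, -1)))
X = Rational(2117317, 168) (X = Add(Mul(-11, -1146), Mul(-1, Add(3, Mul(13, Pow(-168, -1))))) = Add(12606, Mul(-1, Add(3, Mul(13, Rational(-1, 168))))) = Add(12606, Mul(-1, Add(3, Rational(-13, 168)))) = Add(12606, Mul(-1, Rational(491, 168))) = Add(12606, Rational(-491, 168)) = Rational(2117317, 168) ≈ 12603.)
Add(Add(X, -241542), Add(149403, -77929)) = Add(Add(Rational(2117317, 168), -241542), Add(149403, -77929)) = Add(Rational(-38461739, 168), 71474) = Rational(-26454107, 168)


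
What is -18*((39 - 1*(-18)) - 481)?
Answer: 7632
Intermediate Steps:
-18*((39 - 1*(-18)) - 481) = -18*((39 + 18) - 481) = -18*(57 - 481) = -18*(-424) = 7632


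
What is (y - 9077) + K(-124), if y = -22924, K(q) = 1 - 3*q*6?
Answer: -29768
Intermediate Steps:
K(q) = 1 - 18*q
(y - 9077) + K(-124) = (-22924 - 9077) + (1 - 18*(-124)) = -32001 + (1 + 2232) = -32001 + 2233 = -29768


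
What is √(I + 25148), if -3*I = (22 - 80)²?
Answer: 4*√13515/3 ≈ 155.01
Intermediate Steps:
I = -3364/3 (I = -(22 - 80)²/3 = -⅓*(-58)² = -⅓*3364 = -3364/3 ≈ -1121.3)
√(I + 25148) = √(-3364/3 + 25148) = √(72080/3) = 4*√13515/3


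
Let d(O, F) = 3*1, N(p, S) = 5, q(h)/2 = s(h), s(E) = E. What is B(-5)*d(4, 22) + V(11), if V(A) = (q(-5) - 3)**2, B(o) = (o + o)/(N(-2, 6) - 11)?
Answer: 174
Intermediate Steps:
q(h) = 2*h
B(o) = -o/3 (B(o) = (o + o)/(5 - 11) = (2*o)/(-6) = (2*o)*(-1/6) = -o/3)
d(O, F) = 3
V(A) = 169 (V(A) = (2*(-5) - 3)**2 = (-10 - 3)**2 = (-13)**2 = 169)
B(-5)*d(4, 22) + V(11) = -1/3*(-5)*3 + 169 = (5/3)*3 + 169 = 5 + 169 = 174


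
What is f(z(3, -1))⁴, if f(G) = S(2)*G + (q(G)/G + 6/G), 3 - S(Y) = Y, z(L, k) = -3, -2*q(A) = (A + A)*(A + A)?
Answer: 1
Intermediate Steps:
q(A) = -2*A² (q(A) = -(A + A)*(A + A)/2 = -2*A*2*A/2 = -2*A²)
S(Y) = 3 - Y
f(G) = -G + 6/G (f(G) = (3 - 1*2)*G + ((-2*G²)/G + 6/G) = (3 - 2)*G + (-2*G + 6/G) = 1*G + (-2*G + 6/G) = G + (-2*G + 6/G) = -G + 6/G)
f(z(3, -1))⁴ = (-1*(-3) + 6/(-3))⁴ = (3 + 6*(-⅓))⁴ = (3 - 2)⁴ = 1⁴ = 1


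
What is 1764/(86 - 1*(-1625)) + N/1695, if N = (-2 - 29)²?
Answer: 4634251/2900145 ≈ 1.5979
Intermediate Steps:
N = 961 (N = (-31)² = 961)
1764/(86 - 1*(-1625)) + N/1695 = 1764/(86 - 1*(-1625)) + 961/1695 = 1764/(86 + 1625) + 961*(1/1695) = 1764/1711 + 961/1695 = 4634251/2900145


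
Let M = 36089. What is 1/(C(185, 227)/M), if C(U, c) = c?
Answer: 36089/227 ≈ 158.98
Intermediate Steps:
1/(C(185, 227)/M) = 1/(227/36089) = 36089/227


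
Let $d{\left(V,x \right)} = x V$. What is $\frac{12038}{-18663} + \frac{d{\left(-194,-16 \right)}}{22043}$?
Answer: $- \frac{207423682}{411388509} \approx -0.5042$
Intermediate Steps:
$d{\left(V,x \right)} = V x$
$\frac{12038}{-18663} + \frac{d{\left(-194,-16 \right)}}{22043} = \frac{12038}{-18663} + \frac{\left(-194\right) \left(-16\right)}{22043} = 12038 \left(- \frac{1}{18663}\right) + 3104 \cdot \frac{1}{22043} = - \frac{12038}{18663} + \frac{3104}{22043} = - \frac{207423682}{411388509}$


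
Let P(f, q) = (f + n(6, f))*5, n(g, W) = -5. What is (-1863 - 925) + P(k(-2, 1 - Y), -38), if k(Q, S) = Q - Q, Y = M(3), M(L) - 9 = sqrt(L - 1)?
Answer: -2813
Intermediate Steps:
M(L) = 9 + sqrt(-1 + L) (M(L) = 9 + sqrt(L - 1) = 9 + sqrt(-1 + L))
Y = 9 + sqrt(2) (Y = 9 + sqrt(-1 + 3) = 9 + sqrt(2) ≈ 10.414)
k(Q, S) = 0
P(f, q) = -25 + 5*f (P(f, q) = (f - 5)*5 = (-5 + f)*5 = -25 + 5*f)
(-1863 - 925) + P(k(-2, 1 - Y), -38) = (-1863 - 925) + (-25 + 5*0) = -2788 + (-25 + 0) = -2788 - 25 = -2813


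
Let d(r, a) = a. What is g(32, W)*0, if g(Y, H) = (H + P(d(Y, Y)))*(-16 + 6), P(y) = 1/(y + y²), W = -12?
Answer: 0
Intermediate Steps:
g(Y, H) = -10*H - 10/(Y*(1 + Y)) (g(Y, H) = (H + 1/(Y*(1 + Y)))*(-16 + 6) = (H + 1/(Y*(1 + Y)))*(-10) = -10*H - 10/(Y*(1 + Y)))
g(32, W)*0 = (10*(-1 - 1*(-12)*32*(1 + 32))/(32*(1 + 32)))*0 = (10*(1/32)*(-1 - 1*(-12)*32*33)/33)*0 = (10*(1/32)*(1/33)*(-1 + 12672))*0 = (10*(1/32)*(1/33)*12671)*0 = (63355/528)*0 = 0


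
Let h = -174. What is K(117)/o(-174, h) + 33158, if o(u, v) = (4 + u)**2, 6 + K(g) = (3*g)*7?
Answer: 958268651/28900 ≈ 33158.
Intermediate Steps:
K(g) = -6 + 21*g (K(g) = -6 + (3*g)*7 = -6 + 21*g)
K(117)/o(-174, h) + 33158 = (-6 + 21*117)/((4 - 174)**2) + 33158 = (-6 + 2457)/((-170)**2) + 33158 = 2451/28900 + 33158 = 958268651/28900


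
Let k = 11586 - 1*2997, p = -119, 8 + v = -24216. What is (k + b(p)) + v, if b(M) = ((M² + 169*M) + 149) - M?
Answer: -21317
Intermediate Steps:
v = -24224 (v = -8 - 24216 = -24224)
k = 8589 (k = 11586 - 2997 = 8589)
b(M) = 149 + M² + 168*M (b(M) = (149 + M² + 169*M) - M = 149 + M² + 168*M)
(k + b(p)) + v = (8589 + (149 + (-119)² + 168*(-119))) - 24224 = (8589 + (149 + 14161 - 19992)) - 24224 = (8589 - 5682) - 24224 = 2907 - 24224 = -21317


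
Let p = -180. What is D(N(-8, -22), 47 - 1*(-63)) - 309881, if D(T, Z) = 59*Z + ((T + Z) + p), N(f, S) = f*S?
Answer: -303285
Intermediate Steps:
N(f, S) = S*f
D(T, Z) = -180 + T + 60*Z (D(T, Z) = 59*Z + ((T + Z) - 180) = 59*Z + (-180 + T + Z) = -180 + T + 60*Z)
D(N(-8, -22), 47 - 1*(-63)) - 309881 = (-180 - 22*(-8) + 60*(47 - 1*(-63))) - 309881 = (-180 + 176 + 60*(47 + 63)) - 309881 = (-180 + 176 + 60*110) - 309881 = (-180 + 176 + 6600) - 309881 = 6596 - 309881 = -303285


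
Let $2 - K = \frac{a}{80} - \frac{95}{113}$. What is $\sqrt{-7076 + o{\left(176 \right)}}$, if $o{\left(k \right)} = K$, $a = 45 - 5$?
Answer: $\frac{i \sqrt{361294222}}{226} \approx 84.105 i$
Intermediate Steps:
$a = 40$
$K = \frac{529}{226}$ ($K = 2 - \left(\frac{40}{80} - \frac{95}{113}\right) = 2 - \left(40 \cdot \frac{1}{80} - \frac{95}{113}\right) = 2 - \left(\frac{1}{2} - \frac{95}{113}\right) = 2 - - \frac{77}{226} = 2 + \frac{77}{226} = \frac{529}{226} \approx 2.3407$)
$o{\left(k \right)} = \frac{529}{226}$
$\sqrt{-7076 + o{\left(176 \right)}} = \sqrt{-7076 + \frac{529}{226}} = \sqrt{- \frac{1598647}{226}} = \frac{i \sqrt{361294222}}{226}$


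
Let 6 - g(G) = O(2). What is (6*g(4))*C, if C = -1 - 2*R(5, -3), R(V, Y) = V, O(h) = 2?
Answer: -264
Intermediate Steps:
g(G) = 4 (g(G) = 6 - 1*2 = 6 - 2 = 4)
C = -11 (C = -1 - 2*5 = -1 - 10 = -11)
(6*g(4))*C = (6*4)*(-11) = 24*(-11) = -264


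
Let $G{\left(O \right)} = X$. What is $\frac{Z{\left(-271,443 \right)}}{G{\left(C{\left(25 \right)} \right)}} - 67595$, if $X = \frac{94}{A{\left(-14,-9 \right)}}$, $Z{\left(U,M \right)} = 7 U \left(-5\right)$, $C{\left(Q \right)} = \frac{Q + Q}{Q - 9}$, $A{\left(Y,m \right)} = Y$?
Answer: $- \frac{3243360}{47} \approx -69008.0$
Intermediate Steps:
$C{\left(Q \right)} = \frac{2 Q}{-9 + Q}$
$Z{\left(U,M \right)} = - 35 U$
$X = - \frac{47}{7}$ ($X = \frac{94}{-14} = 94 \left(- \frac{1}{14}\right) = - \frac{47}{7} \approx -6.7143$)
$G{\left(O \right)} = - \frac{47}{7}$
$\frac{Z{\left(-271,443 \right)}}{G{\left(C{\left(25 \right)} \right)}} - 67595 = \frac{\left(-35\right) \left(-271\right)}{- \frac{47}{7}} - 67595 = 9485 \left(- \frac{7}{47}\right) - 67595 = - \frac{66395}{47} - 67595 = - \frac{3243360}{47}$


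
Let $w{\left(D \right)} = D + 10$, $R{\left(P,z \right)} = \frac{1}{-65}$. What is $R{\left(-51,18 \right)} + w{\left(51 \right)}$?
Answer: $\frac{3964}{65} \approx 60.985$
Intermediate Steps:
$R{\left(P,z \right)} = - \frac{1}{65}$
$w{\left(D \right)} = 10 + D$
$R{\left(-51,18 \right)} + w{\left(51 \right)} = - \frac{1}{65} + \left(10 + 51\right) = - \frac{1}{65} + 61 = \frac{3964}{65}$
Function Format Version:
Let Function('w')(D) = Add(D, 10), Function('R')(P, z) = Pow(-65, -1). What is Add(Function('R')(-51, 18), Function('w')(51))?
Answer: Rational(3964, 65) ≈ 60.985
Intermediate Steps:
Function('R')(P, z) = Rational(-1, 65)
Function('w')(D) = Add(10, D)
Add(Function('R')(-51, 18), Function('w')(51)) = Add(Rational(-1, 65), Add(10, 51)) = Add(Rational(-1, 65), 61) = Rational(3964, 65)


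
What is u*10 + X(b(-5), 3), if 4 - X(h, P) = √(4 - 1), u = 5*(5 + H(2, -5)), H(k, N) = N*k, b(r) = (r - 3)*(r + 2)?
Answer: -246 - √3 ≈ -247.73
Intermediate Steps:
b(r) = (-3 + r)*(2 + r)
u = -25 (u = 5*(5 - 5*2) = 5*(5 - 10) = 5*(-5) = -25)
X(h, P) = 4 - √3 (X(h, P) = 4 - √(4 - 1) = 4 - √3)
u*10 + X(b(-5), 3) = -25*10 + (4 - √3) = -250 + (4 - √3) = -246 - √3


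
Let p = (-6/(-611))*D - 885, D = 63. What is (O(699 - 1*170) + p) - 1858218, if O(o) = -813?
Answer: -1136408298/611 ≈ -1.8599e+6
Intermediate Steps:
p = -540357/611 (p = -6/(-611)*63 - 885 = -6*(-1/611)*63 - 885 = (6/611)*63 - 885 = 378/611 - 885 = -540357/611 ≈ -884.38)
(O(699 - 1*170) + p) - 1858218 = (-813 - 540357/611) - 1858218 = -1037100/611 - 1858218 = -1136408298/611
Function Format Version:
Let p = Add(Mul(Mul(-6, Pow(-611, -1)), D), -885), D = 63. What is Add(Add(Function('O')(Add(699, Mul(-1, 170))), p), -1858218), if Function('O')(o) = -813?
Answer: Rational(-1136408298, 611) ≈ -1.8599e+6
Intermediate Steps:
p = Rational(-540357, 611) (p = Add(Mul(Mul(-6, Pow(-611, -1)), 63), -885) = Add(Mul(Mul(-6, Rational(-1, 611)), 63), -885) = Add(Mul(Rational(6, 611), 63), -885) = Add(Rational(378, 611), -885) = Rational(-540357, 611) ≈ -884.38)
Add(Add(Function('O')(Add(699, Mul(-1, 170))), p), -1858218) = Add(Add(-813, Rational(-540357, 611)), -1858218) = Add(Rational(-1037100, 611), -1858218) = Rational(-1136408298, 611)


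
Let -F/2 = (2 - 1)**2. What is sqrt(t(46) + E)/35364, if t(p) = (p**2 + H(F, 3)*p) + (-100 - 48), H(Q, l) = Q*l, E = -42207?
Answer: I*sqrt(40515)/35364 ≈ 0.0056918*I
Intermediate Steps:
F = -2 (F = -2*(2 - 1)**2 = -2*1**2 = -2*1 = -2)
t(p) = -148 + p**2 - 6*p (t(p) = (p**2 + (-2*3)*p) + (-100 - 48) = (p**2 - 6*p) - 148 = -148 + p**2 - 6*p)
sqrt(t(46) + E)/35364 = sqrt((-148 + 46**2 - 6*46) - 42207)/35364 = sqrt((-148 + 2116 - 276) - 42207)*(1/35364) = sqrt(1692 - 42207)*(1/35364) = sqrt(-40515)*(1/35364) = (I*sqrt(40515))*(1/35364) = I*sqrt(40515)/35364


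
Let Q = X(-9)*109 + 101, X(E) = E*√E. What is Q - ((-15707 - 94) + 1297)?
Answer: 14605 - 2943*I ≈ 14605.0 - 2943.0*I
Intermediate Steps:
X(E) = E^(3/2)
Q = 101 - 2943*I (Q = (-9)^(3/2)*109 + 101 = -27*I*109 + 101 = -2943*I + 101 = 101 - 2943*I ≈ 101.0 - 2943.0*I)
Q - ((-15707 - 94) + 1297) = (101 - 2943*I) - ((-15707 - 94) + 1297) = (101 - 2943*I) - (-15801 + 1297) = (101 - 2943*I) - 1*(-14504) = (101 - 2943*I) + 14504 = 14605 - 2943*I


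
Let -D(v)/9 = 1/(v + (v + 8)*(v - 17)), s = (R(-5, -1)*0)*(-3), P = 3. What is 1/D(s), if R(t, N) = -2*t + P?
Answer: 136/9 ≈ 15.111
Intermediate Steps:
R(t, N) = 3 - 2*t (R(t, N) = -2*t + 3 = 3 - 2*t)
s = 0 (s = ((3 - 2*(-5))*0)*(-3) = ((3 + 10)*0)*(-3) = (13*0)*(-3) = 0*(-3) = 0)
D(v) = -9/(v + (-17 + v)*(8 + v)) (D(v) = -9/(v + (v + 8)*(v - 17)) = -9/(v + (8 + v)*(-17 + v)) = -9/(v + (-17 + v)*(8 + v)))
1/D(s) = 1/(9/(136 - 1*0² + 8*0)) = 1/(9/(136 - 1*0 + 0)) = 1/(9/(136 + 0 + 0)) = 1/(9/136) = 136/9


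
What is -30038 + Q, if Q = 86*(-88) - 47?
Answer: -37653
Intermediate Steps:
Q = -7615 (Q = -7568 - 47 = -7615)
-30038 + Q = -30038 - 7615 = -37653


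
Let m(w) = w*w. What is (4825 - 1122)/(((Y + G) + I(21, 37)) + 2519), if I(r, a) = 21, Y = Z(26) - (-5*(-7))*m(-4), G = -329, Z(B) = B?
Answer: 3703/1677 ≈ 2.2081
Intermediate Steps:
m(w) = w**2
Y = -534 (Y = 26 - (-5*(-7))*(-4)**2 = 26 - 35*16 = 26 - 1*560 = 26 - 560 = -534)
(4825 - 1122)/(((Y + G) + I(21, 37)) + 2519) = (4825 - 1122)/(((-534 - 329) + 21) + 2519) = 3703/((-863 + 21) + 2519) = 3703/(-842 + 2519) = 3703/1677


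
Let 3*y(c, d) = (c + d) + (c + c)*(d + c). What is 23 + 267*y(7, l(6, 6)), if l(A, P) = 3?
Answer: 13373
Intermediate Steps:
y(c, d) = c/3 + d/3 + 2*c*(c + d)/3 (y(c, d) = ((c + d) + (c + c)*(d + c))/3 = ((c + d) + (2*c)*(c + d))/3 = ((c + d) + 2*c*(c + d))/3 = (c + d + 2*c*(c + d))/3 = c/3 + d/3 + 2*c*(c + d)/3)
23 + 267*y(7, l(6, 6)) = 23 + 267*((1/3)*7 + (1/3)*3 + (2/3)*7**2 + (2/3)*7*3) = 23 + 267*(7/3 + 1 + (2/3)*49 + 14) = 23 + 267*(7/3 + 1 + 98/3 + 14) = 23 + 267*50 = 23 + 13350 = 13373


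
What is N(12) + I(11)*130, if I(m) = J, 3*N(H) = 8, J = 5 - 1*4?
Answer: 398/3 ≈ 132.67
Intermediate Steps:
J = 1 (J = 5 - 4 = 1)
N(H) = 8/3 (N(H) = (1/3)*8 = 8/3)
I(m) = 1
N(12) + I(11)*130 = 8/3 + 1*130 = 8/3 + 130 = 398/3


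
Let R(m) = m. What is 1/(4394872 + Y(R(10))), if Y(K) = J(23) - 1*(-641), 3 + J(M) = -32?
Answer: 1/4395478 ≈ 2.2751e-7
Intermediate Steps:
J(M) = -35 (J(M) = -3 - 32 = -35)
Y(K) = 606 (Y(K) = -35 - 1*(-641) = -35 + 641 = 606)
1/(4394872 + Y(R(10))) = 1/(4394872 + 606) = 1/4395478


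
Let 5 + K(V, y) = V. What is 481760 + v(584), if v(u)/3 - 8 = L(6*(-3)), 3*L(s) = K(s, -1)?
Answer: 481761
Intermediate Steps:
K(V, y) = -5 + V
L(s) = -5/3 + s/3 (L(s) = (-5 + s)/3 = -5/3 + s/3)
v(u) = 1 (v(u) = 24 + 3*(-5/3 + (6*(-3))/3) = 24 + 3*(-5/3 + (⅓)*(-18)) = 24 + 3*(-5/3 - 6) = 24 + 3*(-23/3) = 24 - 23 = 1)
481760 + v(584) = 481760 + 1 = 481761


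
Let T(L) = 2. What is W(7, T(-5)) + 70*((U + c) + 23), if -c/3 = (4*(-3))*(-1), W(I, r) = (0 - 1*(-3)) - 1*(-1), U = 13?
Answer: 4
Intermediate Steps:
W(I, r) = 4 (W(I, r) = (0 + 3) + 1 = 3 + 1 = 4)
c = -36 (c = -3*4*(-3)*(-1) = -(-36)*(-1) = -3*12 = -36)
W(7, T(-5)) + 70*((U + c) + 23) = 4 + 70*((13 - 36) + 23) = 4 + 70*(-23 + 23) = 4 + 70*0 = 4 + 0 = 4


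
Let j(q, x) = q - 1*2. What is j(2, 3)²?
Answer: 0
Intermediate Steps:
j(q, x) = -2 + q (j(q, x) = q - 2 = -2 + q)
j(2, 3)² = (-2 + 2)² = 0² = 0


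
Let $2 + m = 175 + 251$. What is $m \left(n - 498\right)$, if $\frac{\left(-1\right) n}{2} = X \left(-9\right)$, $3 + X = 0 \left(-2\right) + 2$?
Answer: $-218784$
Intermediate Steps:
$m = 424$ ($m = -2 + \left(175 + 251\right) = -2 + 426 = 424$)
$X = -1$ ($X = -3 + \left(0 \left(-2\right) + 2\right) = -3 + \left(0 + 2\right) = -3 + 2 = -1$)
$n = -18$ ($n = - 2 \left(\left(-1\right) \left(-9\right)\right) = \left(-2\right) 9 = -18$)
$m \left(n - 498\right) = 424 \left(-18 - 498\right) = 424 \left(-516\right) = -218784$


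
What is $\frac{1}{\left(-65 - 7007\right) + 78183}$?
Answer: $\frac{1}{71111} \approx 1.4063 \cdot 10^{-5}$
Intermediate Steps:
$\frac{1}{\left(-65 - 7007\right) + 78183} = \frac{1}{-7072 + 78183} = \frac{1}{71111}$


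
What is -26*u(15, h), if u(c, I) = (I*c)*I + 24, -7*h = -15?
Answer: -118326/49 ≈ -2414.8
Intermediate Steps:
h = 15/7 (h = -⅐*(-15) = 15/7 ≈ 2.1429)
u(c, I) = 24 + c*I² (u(c, I) = c*I² + 24 = 24 + c*I²)
-26*u(15, h) = -26*(24 + 15*(15/7)²) = -26*(24 + 15*(225/49)) = -26*(24 + 3375/49) = -26*4551/49 = -118326/49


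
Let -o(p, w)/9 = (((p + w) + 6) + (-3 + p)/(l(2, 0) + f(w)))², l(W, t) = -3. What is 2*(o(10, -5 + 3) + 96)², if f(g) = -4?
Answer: 4061250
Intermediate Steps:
o(p, w) = -9*(45/7 + w + 6*p/7)² (o(p, w) = -9*(((p + w) + 6) + (-3 + p)/(-3 - 4))² = -9*((6 + p + w) + (-3 + p)/(-7))² = -9*((6 + p + w) + (-3 + p)*(-⅐))² = -9*((6 + p + w) + (3/7 - p/7))² = -9*(45/7 + w + 6*p/7)²)
2*(o(10, -5 + 3) + 96)² = 2*(-9*(45 + 6*10 + 7*(-5 + 3))²/49 + 96)² = 2*(-9*(45 + 60 + 7*(-2))²/49 + 96)² = 2*(-9*(45 + 60 - 14)²/49 + 96)² = 2*(-9/49*91² + 96)² = 2*(-9/49*8281 + 96)² = 2*(-1521 + 96)² = 2*(-1425)² = 2*2030625 = 4061250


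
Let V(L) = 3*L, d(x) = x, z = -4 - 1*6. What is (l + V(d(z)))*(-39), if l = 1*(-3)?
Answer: 1287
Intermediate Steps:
z = -10 (z = -4 - 6 = -10)
l = -3
(l + V(d(z)))*(-39) = (-3 + 3*(-10))*(-39) = (-3 - 30)*(-39) = -33*(-39) = 1287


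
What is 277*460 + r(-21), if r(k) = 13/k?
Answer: 2675807/21 ≈ 1.2742e+5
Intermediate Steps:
277*460 + r(-21) = 277*460 + 13/(-21) = 127420 + 13*(-1/21) = 127420 - 13/21 = 2675807/21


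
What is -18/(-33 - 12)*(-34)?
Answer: -68/5 ≈ -13.600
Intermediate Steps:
-18/(-33 - 12)*(-34) = -18/(-45)*(-34) = -18*(-1/45)*(-34) = (⅖)*(-34) = -68/5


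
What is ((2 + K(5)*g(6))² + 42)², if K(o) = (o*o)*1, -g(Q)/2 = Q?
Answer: 7893611716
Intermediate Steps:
g(Q) = -2*Q
K(o) = o² (K(o) = o²*1 = o²)
((2 + K(5)*g(6))² + 42)² = ((2 + 5²*(-2*6))² + 42)² = ((2 + 25*(-12))² + 42)² = ((2 - 300)² + 42)² = ((-298)² + 42)² = (88804 + 42)² = 88846² = 7893611716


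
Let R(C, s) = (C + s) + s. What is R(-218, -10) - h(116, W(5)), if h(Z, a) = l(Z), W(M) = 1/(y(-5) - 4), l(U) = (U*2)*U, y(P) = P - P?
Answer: -27150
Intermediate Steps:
y(P) = 0
R(C, s) = C + 2*s
l(U) = 2*U² (l(U) = (2*U)*U = 2*U²)
W(M) = -¼ (W(M) = 1/(0 - 4) = 1/(-4) = -¼)
h(Z, a) = 2*Z²
R(-218, -10) - h(116, W(5)) = (-218 + 2*(-10)) - 2*116² = (-218 - 20) - 2*13456 = -238 - 1*26912 = -238 - 26912 = -27150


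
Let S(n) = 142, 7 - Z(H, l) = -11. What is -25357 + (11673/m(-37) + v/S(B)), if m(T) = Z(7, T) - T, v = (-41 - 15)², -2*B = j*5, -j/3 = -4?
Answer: -98104062/3905 ≈ -25123.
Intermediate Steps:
j = 12 (j = -3*(-4) = 12)
Z(H, l) = 18 (Z(H, l) = 7 - 1*(-11) = 7 + 11 = 18)
B = -30 (B = -6*5 = -½*60 = -30)
v = 3136 (v = (-56)² = 3136)
m(T) = 18 - T
-25357 + (11673/m(-37) + v/S(B)) = -25357 + (11673/(18 - 1*(-37)) + 3136/142) = -25357 + (11673/(18 + 37) + 3136*(1/142)) = -25357 + (11673/55 + 1568/71) = -25357 + 915023/3905 = -98104062/3905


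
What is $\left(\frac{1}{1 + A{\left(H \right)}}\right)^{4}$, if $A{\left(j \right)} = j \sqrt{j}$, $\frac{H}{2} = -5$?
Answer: $\frac{1}{\left(1 - 10 i \sqrt{10}\right)^{4}} \approx 9.9003 \cdot 10^{-7} - 1.2586 \cdot 10^{-7} i$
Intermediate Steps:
$H = -10$ ($H = 2 \left(-5\right) = -10$)
$A{\left(j \right)} = j^{\frac{3}{2}}$
$\left(\frac{1}{1 + A{\left(H \right)}}\right)^{4} = \left(\frac{1}{1 + \left(-10\right)^{\frac{3}{2}}}\right)^{4} = \left(\frac{1}{1 - 10 i \sqrt{10}}\right)^{4} = \frac{1}{\left(1 - 10 i \sqrt{10}\right)^{4}}$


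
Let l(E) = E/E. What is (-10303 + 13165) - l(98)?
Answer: 2861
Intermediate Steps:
l(E) = 1
(-10303 + 13165) - l(98) = (-10303 + 13165) - 1*1 = 2862 - 1 = 2861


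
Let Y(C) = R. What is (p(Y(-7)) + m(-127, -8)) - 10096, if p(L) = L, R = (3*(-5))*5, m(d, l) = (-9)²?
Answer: -10090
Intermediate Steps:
m(d, l) = 81
R = -75 (R = -15*5 = -75)
Y(C) = -75
(p(Y(-7)) + m(-127, -8)) - 10096 = (-75 + 81) - 10096 = 6 - 10096 = -10090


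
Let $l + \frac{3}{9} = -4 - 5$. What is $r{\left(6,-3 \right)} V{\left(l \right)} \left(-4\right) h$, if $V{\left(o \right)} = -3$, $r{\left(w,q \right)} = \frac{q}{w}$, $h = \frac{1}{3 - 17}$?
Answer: $\frac{3}{7} \approx 0.42857$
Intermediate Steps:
$h = - \frac{1}{14}$ ($h = \frac{1}{-14} = - \frac{1}{14} \approx -0.071429$)
$l = - \frac{28}{3}$ ($l = - \frac{1}{3} - 9 = - \frac{28}{3} \approx -9.3333$)
$r{\left(6,-3 \right)} V{\left(l \right)} \left(-4\right) h = - \frac{3}{6} \left(-3\right) \left(-4\right) \left(- \frac{1}{14}\right) = \left(-3\right) \frac{1}{6} \left(-3\right) \left(-4\right) \left(- \frac{1}{14}\right) = \left(- \frac{1}{2}\right) \left(-3\right) \left(-4\right) \left(- \frac{1}{14}\right) = \frac{3}{2} \left(-4\right) \left(- \frac{1}{14}\right) = \left(-6\right) \left(- \frac{1}{14}\right) = \frac{3}{7}$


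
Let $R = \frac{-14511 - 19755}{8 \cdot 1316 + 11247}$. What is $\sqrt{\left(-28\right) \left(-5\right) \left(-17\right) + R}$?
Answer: $\frac{i \sqrt{45168985186}}{4355} \approx 48.801 i$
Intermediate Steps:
$R = - \frac{34266}{21775}$ ($R = \frac{-14511 - 19755}{10528 + 11247} = \frac{-14511 - 19755}{21775} = \left(-34266\right) \frac{1}{21775} = - \frac{34266}{21775} \approx -1.5736$)
$\sqrt{\left(-28\right) \left(-5\right) \left(-17\right) + R} = \sqrt{\left(-28\right) \left(-5\right) \left(-17\right) - \frac{34266}{21775}} = \sqrt{140 \left(-17\right) - \frac{34266}{21775}} = \sqrt{-2380 - \frac{34266}{21775}} = \sqrt{- \frac{51858766}{21775}} = \frac{i \sqrt{45168985186}}{4355}$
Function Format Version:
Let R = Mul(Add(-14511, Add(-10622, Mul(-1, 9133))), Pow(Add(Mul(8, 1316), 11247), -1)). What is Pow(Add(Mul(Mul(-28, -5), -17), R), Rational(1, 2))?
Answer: Mul(Rational(1, 4355), I, Pow(45168985186, Rational(1, 2))) ≈ Mul(48.801, I)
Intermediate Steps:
R = Rational(-34266, 21775) (R = Mul(Add(-14511, Add(-10622, -9133)), Pow(Add(10528, 11247), -1)) = Mul(Add(-14511, -19755), Pow(21775, -1)) = Mul(-34266, Rational(1, 21775)) = Rational(-34266, 21775) ≈ -1.5736)
Pow(Add(Mul(Mul(-28, -5), -17), R), Rational(1, 2)) = Pow(Add(Mul(Mul(-28, -5), -17), Rational(-34266, 21775)), Rational(1, 2)) = Pow(Add(Mul(140, -17), Rational(-34266, 21775)), Rational(1, 2)) = Pow(Add(-2380, Rational(-34266, 21775)), Rational(1, 2)) = Pow(Rational(-51858766, 21775), Rational(1, 2)) = Mul(Rational(1, 4355), I, Pow(45168985186, Rational(1, 2)))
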